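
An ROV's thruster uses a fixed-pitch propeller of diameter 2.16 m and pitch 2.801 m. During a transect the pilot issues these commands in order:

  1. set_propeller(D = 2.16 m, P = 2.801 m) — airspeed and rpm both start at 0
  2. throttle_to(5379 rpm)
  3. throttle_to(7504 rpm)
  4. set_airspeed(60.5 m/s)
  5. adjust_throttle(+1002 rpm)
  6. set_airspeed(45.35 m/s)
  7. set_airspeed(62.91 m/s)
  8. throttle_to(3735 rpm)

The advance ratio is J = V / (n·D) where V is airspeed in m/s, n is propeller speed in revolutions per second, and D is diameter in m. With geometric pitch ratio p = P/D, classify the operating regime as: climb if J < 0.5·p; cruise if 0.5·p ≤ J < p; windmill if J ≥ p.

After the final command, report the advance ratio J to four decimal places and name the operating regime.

J = 0.4679, regime = climb

set_propeller: D = 2.16 m, P = 2.801 m (p = P/D = 1.296759); state ← (V=0, rpm=0)
throttle_to(5379): rpm ← 5379
throttle_to(7504): rpm ← 7504
set_airspeed(60.5): V ← 60.5 m/s
adjust_throttle(+1002): rpm ← 7504 +1002 = 8506
set_airspeed(45.35): V ← 45.35 m/s
set_airspeed(62.91): V ← 62.91 m/s
throttle_to(3735): rpm ← 3735
final state: V = 62.91 m/s, rpm = 3735 → n = rpm/60 = 62.250000 rev/s
J = V / (n·D) = 62.91 / (62.250000 × 2.16) = 0.467871
regime bands: climb J<0.6484 | cruise [0.6484, 1.2968) | windmill J≥1.2968
J = 0.4679 → climb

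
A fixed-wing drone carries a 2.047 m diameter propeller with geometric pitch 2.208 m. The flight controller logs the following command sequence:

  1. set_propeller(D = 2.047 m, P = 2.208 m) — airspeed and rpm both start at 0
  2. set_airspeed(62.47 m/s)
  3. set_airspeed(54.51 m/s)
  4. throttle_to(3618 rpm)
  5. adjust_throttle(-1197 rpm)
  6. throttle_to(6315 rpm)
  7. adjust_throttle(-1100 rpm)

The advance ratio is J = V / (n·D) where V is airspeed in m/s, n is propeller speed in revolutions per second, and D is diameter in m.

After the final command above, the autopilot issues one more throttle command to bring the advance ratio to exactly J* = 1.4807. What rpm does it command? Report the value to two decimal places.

set_propeller: D = 2.047 m, P = 2.208 m (p = P/D = 1.078652); state ← (V=0, rpm=0)
set_airspeed(62.47): V ← 62.47 m/s
set_airspeed(54.51): V ← 54.51 m/s
throttle_to(3618): rpm ← 3618
adjust_throttle(-1197): rpm ← 3618 -1197 = 2421
throttle_to(6315): rpm ← 6315
adjust_throttle(-1100): rpm ← 6315 -1100 = 5215
final state: V = 54.51 m/s, rpm = 5215 → n = rpm/60 = 86.916667 rev/s
target J* = 1.4807; solve J* = V/(n·D) for n: n = V/(J*·D) = 54.51/(1.4807 × 2.047) = 17.984206 rev/s
rpm = 60·n = 1079.052346

rpm = 1079.05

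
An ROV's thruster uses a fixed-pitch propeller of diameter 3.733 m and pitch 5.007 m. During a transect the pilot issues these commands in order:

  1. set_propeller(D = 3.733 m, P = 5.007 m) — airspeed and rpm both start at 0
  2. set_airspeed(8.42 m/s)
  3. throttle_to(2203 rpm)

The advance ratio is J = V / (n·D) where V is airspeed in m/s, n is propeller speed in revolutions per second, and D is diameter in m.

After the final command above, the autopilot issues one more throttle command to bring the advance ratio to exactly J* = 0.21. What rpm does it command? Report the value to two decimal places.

rpm = 644.45

set_propeller: D = 3.733 m, P = 5.007 m (p = P/D = 1.341280); state ← (V=0, rpm=0)
set_airspeed(8.42): V ← 8.42 m/s
throttle_to(2203): rpm ← 2203
final state: V = 8.42 m/s, rpm = 2203 → n = rpm/60 = 36.716667 rev/s
target J* = 0.21; solve J* = V/(n·D) for n: n = V/(J*·D) = 8.42/(0.21 × 3.733) = 10.740755 rev/s
rpm = 60·n = 644.445295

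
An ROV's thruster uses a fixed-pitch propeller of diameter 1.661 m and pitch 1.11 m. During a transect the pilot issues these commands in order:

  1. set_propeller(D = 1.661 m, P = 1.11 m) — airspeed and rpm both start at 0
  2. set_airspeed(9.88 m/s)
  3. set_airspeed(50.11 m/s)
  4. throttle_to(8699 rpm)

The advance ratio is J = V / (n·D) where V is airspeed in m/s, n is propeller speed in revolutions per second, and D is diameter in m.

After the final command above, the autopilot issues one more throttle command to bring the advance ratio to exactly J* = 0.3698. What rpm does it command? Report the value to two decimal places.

set_propeller: D = 1.661 m, P = 1.11 m (p = P/D = 0.668272); state ← (V=0, rpm=0)
set_airspeed(9.88): V ← 9.88 m/s
set_airspeed(50.11): V ← 50.11 m/s
throttle_to(8699): rpm ← 8699
final state: V = 50.11 m/s, rpm = 8699 → n = rpm/60 = 144.983333 rev/s
target J* = 0.3698; solve J* = V/(n·D) for n: n = V/(J*·D) = 50.11/(0.3698 × 1.661) = 81.580782 rev/s
rpm = 60·n = 4894.846914

rpm = 4894.85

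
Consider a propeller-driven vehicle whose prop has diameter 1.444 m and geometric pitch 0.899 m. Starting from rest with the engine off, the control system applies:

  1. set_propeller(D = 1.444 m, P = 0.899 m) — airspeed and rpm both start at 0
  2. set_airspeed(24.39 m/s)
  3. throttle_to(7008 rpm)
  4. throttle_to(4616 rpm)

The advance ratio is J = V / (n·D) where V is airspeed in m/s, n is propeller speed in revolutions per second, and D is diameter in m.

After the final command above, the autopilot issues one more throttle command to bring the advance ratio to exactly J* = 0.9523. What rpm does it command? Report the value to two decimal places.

set_propeller: D = 1.444 m, P = 0.899 m (p = P/D = 0.622576); state ← (V=0, rpm=0)
set_airspeed(24.39): V ← 24.39 m/s
throttle_to(7008): rpm ← 7008
throttle_to(4616): rpm ← 4616
final state: V = 24.39 m/s, rpm = 4616 → n = rpm/60 = 76.933333 rev/s
target J* = 0.9523; solve J* = V/(n·D) for n: n = V/(J*·D) = 24.39/(0.9523 × 1.444) = 17.736618 rev/s
rpm = 60·n = 1064.197105

rpm = 1064.20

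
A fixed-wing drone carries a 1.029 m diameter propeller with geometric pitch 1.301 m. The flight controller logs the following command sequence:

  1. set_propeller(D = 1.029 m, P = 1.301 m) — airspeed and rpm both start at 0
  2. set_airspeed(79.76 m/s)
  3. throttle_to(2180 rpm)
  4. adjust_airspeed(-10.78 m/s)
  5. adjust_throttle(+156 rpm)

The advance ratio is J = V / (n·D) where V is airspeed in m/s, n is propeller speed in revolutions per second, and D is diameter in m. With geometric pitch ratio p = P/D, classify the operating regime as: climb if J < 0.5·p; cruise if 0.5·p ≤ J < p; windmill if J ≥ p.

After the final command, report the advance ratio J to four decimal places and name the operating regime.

set_propeller: D = 1.029 m, P = 1.301 m (p = P/D = 1.264334); state ← (V=0, rpm=0)
set_airspeed(79.76): V ← 79.76 m/s
throttle_to(2180): rpm ← 2180
adjust_airspeed(-10.78): V ← 79.76 -10.78 = 68.98 m/s
adjust_throttle(+156): rpm ← 2180 +156 = 2336
final state: V = 68.98 m/s, rpm = 2336 → n = rpm/60 = 38.933333 rev/s
J = V / (n·D) = 68.98 / (38.933333 × 1.029) = 1.721814
regime bands: climb J<0.6322 | cruise [0.6322, 1.2643) | windmill J≥1.2643
J = 1.7218 → windmill

J = 1.7218, regime = windmill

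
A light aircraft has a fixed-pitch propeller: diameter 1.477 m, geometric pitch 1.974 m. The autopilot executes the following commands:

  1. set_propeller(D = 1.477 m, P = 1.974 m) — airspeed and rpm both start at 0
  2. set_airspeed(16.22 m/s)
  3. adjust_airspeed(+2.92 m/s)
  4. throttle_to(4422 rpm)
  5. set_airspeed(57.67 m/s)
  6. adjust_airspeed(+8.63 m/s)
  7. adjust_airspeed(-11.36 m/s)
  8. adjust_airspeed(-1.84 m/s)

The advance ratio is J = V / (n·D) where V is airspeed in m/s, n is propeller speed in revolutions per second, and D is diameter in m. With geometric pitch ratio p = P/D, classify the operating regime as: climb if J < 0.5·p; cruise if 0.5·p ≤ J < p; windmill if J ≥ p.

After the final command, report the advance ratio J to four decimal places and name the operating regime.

J = 0.4878, regime = climb

set_propeller: D = 1.477 m, P = 1.974 m (p = P/D = 1.336493); state ← (V=0, rpm=0)
set_airspeed(16.22): V ← 16.22 m/s
adjust_airspeed(+2.92): V ← 16.22 +2.92 = 19.14 m/s
throttle_to(4422): rpm ← 4422
set_airspeed(57.67): V ← 57.67 m/s
adjust_airspeed(+8.63): V ← 57.67 +8.63 = 66.3 m/s
adjust_airspeed(-11.36): V ← 66.3 -11.36 = 54.94 m/s
adjust_airspeed(-1.84): V ← 54.94 -1.84 = 53.1 m/s
final state: V = 53.1 m/s, rpm = 4422 → n = rpm/60 = 73.700000 rev/s
J = V / (n·D) = 53.1 / (73.700000 × 1.477) = 0.487805
regime bands: climb J<0.6682 | cruise [0.6682, 1.3365) | windmill J≥1.3365
J = 0.4878 → climb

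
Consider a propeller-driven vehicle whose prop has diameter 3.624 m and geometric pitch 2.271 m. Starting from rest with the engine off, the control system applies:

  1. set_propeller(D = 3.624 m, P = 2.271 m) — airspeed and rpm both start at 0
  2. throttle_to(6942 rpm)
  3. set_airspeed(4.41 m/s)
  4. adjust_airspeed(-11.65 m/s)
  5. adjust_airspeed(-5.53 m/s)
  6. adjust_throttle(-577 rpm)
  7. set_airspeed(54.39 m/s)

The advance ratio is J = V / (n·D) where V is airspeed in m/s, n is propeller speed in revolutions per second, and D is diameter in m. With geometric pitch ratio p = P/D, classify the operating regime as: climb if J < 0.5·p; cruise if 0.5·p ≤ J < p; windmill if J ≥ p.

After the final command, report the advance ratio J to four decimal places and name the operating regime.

J = 0.1415, regime = climb

set_propeller: D = 3.624 m, P = 2.271 m (p = P/D = 0.626656); state ← (V=0, rpm=0)
throttle_to(6942): rpm ← 6942
set_airspeed(4.41): V ← 4.41 m/s
adjust_airspeed(-11.65): V ← 4.41 -11.65 = -7.24 m/s
adjust_airspeed(-5.53): V ← -7.24 -5.53 = -12.77 m/s
adjust_throttle(-577): rpm ← 6942 -577 = 6365
set_airspeed(54.39): V ← 54.39 m/s
final state: V = 54.39 m/s, rpm = 6365 → n = rpm/60 = 106.083333 rev/s
J = V / (n·D) = 54.39 / (106.083333 × 3.624) = 0.141476
regime bands: climb J<0.3133 | cruise [0.3133, 0.6267) | windmill J≥0.6267
J = 0.1415 → climb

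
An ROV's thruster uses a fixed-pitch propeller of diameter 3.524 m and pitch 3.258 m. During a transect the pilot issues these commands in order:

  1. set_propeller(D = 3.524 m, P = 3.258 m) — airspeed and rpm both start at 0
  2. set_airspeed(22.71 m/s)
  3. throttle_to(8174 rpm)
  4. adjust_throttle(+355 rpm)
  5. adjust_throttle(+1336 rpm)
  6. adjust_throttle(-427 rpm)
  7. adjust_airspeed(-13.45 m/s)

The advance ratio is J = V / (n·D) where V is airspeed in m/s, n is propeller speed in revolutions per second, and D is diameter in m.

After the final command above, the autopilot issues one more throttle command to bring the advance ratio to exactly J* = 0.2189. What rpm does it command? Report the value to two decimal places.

set_propeller: D = 3.524 m, P = 3.258 m (p = P/D = 0.924518); state ← (V=0, rpm=0)
set_airspeed(22.71): V ← 22.71 m/s
throttle_to(8174): rpm ← 8174
adjust_throttle(+355): rpm ← 8174 +355 = 8529
adjust_throttle(+1336): rpm ← 8529 +1336 = 9865
adjust_throttle(-427): rpm ← 9865 -427 = 9438
adjust_airspeed(-13.45): V ← 22.71 -13.45 = 9.26 m/s
final state: V = 9.26 m/s, rpm = 9438 → n = rpm/60 = 157.300000 rev/s
target J* = 0.2189; solve J* = V/(n·D) for n: n = V/(J*·D) = 9.26/(0.2189 × 3.524) = 12.004092 rev/s
rpm = 60·n = 720.245537

rpm = 720.25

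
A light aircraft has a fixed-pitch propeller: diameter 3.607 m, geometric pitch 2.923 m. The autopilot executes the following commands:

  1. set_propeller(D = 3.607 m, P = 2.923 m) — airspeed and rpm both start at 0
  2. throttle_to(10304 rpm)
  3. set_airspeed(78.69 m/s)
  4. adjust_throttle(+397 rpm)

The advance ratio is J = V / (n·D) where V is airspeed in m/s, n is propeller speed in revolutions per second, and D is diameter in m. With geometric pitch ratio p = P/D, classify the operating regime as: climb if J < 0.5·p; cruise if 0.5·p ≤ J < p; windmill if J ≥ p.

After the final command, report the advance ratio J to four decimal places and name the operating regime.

J = 0.1223, regime = climb

set_propeller: D = 3.607 m, P = 2.923 m (p = P/D = 0.810369); state ← (V=0, rpm=0)
throttle_to(10304): rpm ← 10304
set_airspeed(78.69): V ← 78.69 m/s
adjust_throttle(+397): rpm ← 10304 +397 = 10701
final state: V = 78.69 m/s, rpm = 10701 → n = rpm/60 = 178.350000 rev/s
J = V / (n·D) = 78.69 / (178.350000 × 3.607) = 0.122321
regime bands: climb J<0.4052 | cruise [0.4052, 0.8104) | windmill J≥0.8104
J = 0.1223 → climb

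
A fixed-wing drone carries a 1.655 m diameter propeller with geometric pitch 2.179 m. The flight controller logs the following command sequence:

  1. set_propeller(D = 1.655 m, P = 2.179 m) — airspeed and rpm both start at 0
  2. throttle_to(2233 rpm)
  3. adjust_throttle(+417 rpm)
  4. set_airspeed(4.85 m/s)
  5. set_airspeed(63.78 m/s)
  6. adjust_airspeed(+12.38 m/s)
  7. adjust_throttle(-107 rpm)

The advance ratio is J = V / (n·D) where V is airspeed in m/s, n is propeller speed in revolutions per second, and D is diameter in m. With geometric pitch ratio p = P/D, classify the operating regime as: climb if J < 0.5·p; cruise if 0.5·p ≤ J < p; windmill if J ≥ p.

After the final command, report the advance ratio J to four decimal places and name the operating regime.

J = 1.0858, regime = cruise

set_propeller: D = 1.655 m, P = 2.179 m (p = P/D = 1.316616); state ← (V=0, rpm=0)
throttle_to(2233): rpm ← 2233
adjust_throttle(+417): rpm ← 2233 +417 = 2650
set_airspeed(4.85): V ← 4.85 m/s
set_airspeed(63.78): V ← 63.78 m/s
adjust_airspeed(+12.38): V ← 63.78 +12.38 = 76.16 m/s
adjust_throttle(-107): rpm ← 2650 -107 = 2543
final state: V = 76.16 m/s, rpm = 2543 → n = rpm/60 = 42.383333 rev/s
J = V / (n·D) = 76.16 / (42.383333 × 1.655) = 1.085760
regime bands: climb J<0.6583 | cruise [0.6583, 1.3166) | windmill J≥1.3166
J = 1.0858 → cruise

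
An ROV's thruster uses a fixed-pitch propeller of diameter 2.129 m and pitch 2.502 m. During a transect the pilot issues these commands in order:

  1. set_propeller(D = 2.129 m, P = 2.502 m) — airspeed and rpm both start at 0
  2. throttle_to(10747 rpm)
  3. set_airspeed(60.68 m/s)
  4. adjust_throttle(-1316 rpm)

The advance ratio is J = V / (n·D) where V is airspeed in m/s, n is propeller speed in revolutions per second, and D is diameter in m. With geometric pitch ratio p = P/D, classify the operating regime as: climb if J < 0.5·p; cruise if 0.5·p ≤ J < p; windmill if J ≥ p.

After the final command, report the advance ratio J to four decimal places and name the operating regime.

J = 0.1813, regime = climb

set_propeller: D = 2.129 m, P = 2.502 m (p = P/D = 1.175200); state ← (V=0, rpm=0)
throttle_to(10747): rpm ← 10747
set_airspeed(60.68): V ← 60.68 m/s
adjust_throttle(-1316): rpm ← 10747 -1316 = 9431
final state: V = 60.68 m/s, rpm = 9431 → n = rpm/60 = 157.183333 rev/s
J = V / (n·D) = 60.68 / (157.183333 × 2.129) = 0.181327
regime bands: climb J<0.5876 | cruise [0.5876, 1.1752) | windmill J≥1.1752
J = 0.1813 → climb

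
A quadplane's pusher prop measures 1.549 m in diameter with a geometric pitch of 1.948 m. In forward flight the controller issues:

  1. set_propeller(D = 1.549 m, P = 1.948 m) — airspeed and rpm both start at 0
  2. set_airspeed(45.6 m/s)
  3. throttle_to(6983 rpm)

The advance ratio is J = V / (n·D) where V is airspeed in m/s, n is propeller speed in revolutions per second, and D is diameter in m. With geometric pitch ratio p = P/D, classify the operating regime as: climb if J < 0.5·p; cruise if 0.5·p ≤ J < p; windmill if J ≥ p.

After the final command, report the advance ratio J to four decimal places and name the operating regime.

set_propeller: D = 1.549 m, P = 1.948 m (p = P/D = 1.257586); state ← (V=0, rpm=0)
set_airspeed(45.6): V ← 45.6 m/s
throttle_to(6983): rpm ← 6983
final state: V = 45.6 m/s, rpm = 6983 → n = rpm/60 = 116.383333 rev/s
J = V / (n·D) = 45.6 / (116.383333 × 1.549) = 0.252943
regime bands: climb J<0.6288 | cruise [0.6288, 1.2576) | windmill J≥1.2576
J = 0.2529 → climb

J = 0.2529, regime = climb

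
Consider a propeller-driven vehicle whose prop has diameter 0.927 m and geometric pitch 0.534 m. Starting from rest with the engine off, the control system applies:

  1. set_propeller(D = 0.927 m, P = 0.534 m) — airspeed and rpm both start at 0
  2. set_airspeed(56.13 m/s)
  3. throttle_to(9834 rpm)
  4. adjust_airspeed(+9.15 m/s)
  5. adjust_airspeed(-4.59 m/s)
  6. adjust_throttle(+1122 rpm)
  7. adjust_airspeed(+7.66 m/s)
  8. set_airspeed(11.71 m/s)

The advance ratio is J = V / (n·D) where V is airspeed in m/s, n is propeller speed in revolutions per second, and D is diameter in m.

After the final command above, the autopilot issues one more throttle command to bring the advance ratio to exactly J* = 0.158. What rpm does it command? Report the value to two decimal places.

rpm = 4797.02

set_propeller: D = 0.927 m, P = 0.534 m (p = P/D = 0.576052); state ← (V=0, rpm=0)
set_airspeed(56.13): V ← 56.13 m/s
throttle_to(9834): rpm ← 9834
adjust_airspeed(+9.15): V ← 56.13 +9.15 = 65.28 m/s
adjust_airspeed(-4.59): V ← 65.28 -4.59 = 60.69 m/s
adjust_throttle(+1122): rpm ← 9834 +1122 = 10956
adjust_airspeed(+7.66): V ← 60.69 +7.66 = 68.35 m/s
set_airspeed(11.71): V ← 11.71 m/s
final state: V = 11.71 m/s, rpm = 10956 → n = rpm/60 = 182.600000 rev/s
target J* = 0.158; solve J* = V/(n·D) for n: n = V/(J*·D) = 11.71/(0.158 × 0.927) = 79.950296 rev/s
rpm = 60·n = 4797.017738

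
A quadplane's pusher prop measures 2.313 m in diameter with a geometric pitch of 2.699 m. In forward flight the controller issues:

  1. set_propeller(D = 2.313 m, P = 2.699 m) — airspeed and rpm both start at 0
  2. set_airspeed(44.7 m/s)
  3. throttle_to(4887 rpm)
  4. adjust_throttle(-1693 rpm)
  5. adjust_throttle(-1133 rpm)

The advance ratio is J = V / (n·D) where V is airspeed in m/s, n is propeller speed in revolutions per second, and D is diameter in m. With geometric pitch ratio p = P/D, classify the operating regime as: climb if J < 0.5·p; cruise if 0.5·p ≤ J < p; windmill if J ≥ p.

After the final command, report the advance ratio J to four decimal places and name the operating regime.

J = 0.5626, regime = climb

set_propeller: D = 2.313 m, P = 2.699 m (p = P/D = 1.166883); state ← (V=0, rpm=0)
set_airspeed(44.7): V ← 44.7 m/s
throttle_to(4887): rpm ← 4887
adjust_throttle(-1693): rpm ← 4887 -1693 = 3194
adjust_throttle(-1133): rpm ← 3194 -1133 = 2061
final state: V = 44.7 m/s, rpm = 2061 → n = rpm/60 = 34.350000 rev/s
J = V / (n·D) = 44.7 / (34.350000 × 2.313) = 0.562607
regime bands: climb J<0.5834 | cruise [0.5834, 1.1669) | windmill J≥1.1669
J = 0.5626 → climb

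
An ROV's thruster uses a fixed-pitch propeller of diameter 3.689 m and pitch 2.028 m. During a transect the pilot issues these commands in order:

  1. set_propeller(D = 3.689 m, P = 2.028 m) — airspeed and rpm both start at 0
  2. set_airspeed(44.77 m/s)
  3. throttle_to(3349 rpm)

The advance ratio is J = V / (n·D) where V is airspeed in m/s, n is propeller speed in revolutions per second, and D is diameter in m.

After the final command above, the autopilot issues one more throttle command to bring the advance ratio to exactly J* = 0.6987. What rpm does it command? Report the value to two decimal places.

rpm = 1042.17

set_propeller: D = 3.689 m, P = 2.028 m (p = P/D = 0.549742); state ← (V=0, rpm=0)
set_airspeed(44.77): V ← 44.77 m/s
throttle_to(3349): rpm ← 3349
final state: V = 44.77 m/s, rpm = 3349 → n = rpm/60 = 55.816667 rev/s
target J* = 0.6987; solve J* = V/(n·D) for n: n = V/(J*·D) = 44.77/(0.6987 × 3.689) = 17.369515 rev/s
rpm = 60·n = 1042.170909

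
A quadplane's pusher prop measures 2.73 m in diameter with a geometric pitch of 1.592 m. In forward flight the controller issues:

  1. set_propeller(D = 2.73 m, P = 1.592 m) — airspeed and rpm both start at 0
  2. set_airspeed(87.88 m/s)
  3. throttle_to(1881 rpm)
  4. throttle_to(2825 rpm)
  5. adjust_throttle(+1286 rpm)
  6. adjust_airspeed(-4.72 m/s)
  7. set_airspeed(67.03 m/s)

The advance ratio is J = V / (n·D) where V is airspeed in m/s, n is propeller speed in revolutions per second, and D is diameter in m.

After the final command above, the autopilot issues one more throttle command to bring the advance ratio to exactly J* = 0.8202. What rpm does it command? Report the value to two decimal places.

rpm = 1796.13

set_propeller: D = 2.73 m, P = 1.592 m (p = P/D = 0.583150); state ← (V=0, rpm=0)
set_airspeed(87.88): V ← 87.88 m/s
throttle_to(1881): rpm ← 1881
throttle_to(2825): rpm ← 2825
adjust_throttle(+1286): rpm ← 2825 +1286 = 4111
adjust_airspeed(-4.72): V ← 87.88 -4.72 = 83.16 m/s
set_airspeed(67.03): V ← 67.03 m/s
final state: V = 67.03 m/s, rpm = 4111 → n = rpm/60 = 68.516667 rev/s
target J* = 0.8202; solve J* = V/(n·D) for n: n = V/(J*·D) = 67.03/(0.8202 × 2.73) = 29.935520 rev/s
rpm = 60·n = 1796.131204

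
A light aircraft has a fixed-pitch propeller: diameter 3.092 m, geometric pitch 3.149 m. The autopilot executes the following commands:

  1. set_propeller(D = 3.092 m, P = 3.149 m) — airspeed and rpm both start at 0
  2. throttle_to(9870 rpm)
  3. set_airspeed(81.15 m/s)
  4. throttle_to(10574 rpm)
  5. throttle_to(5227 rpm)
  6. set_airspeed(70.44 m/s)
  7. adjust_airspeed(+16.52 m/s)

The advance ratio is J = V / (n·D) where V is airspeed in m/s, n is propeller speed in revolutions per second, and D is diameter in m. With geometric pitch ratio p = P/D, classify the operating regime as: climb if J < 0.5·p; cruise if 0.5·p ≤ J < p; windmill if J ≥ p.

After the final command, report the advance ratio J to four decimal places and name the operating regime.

set_propeller: D = 3.092 m, P = 3.149 m (p = P/D = 1.018435); state ← (V=0, rpm=0)
throttle_to(9870): rpm ← 9870
set_airspeed(81.15): V ← 81.15 m/s
throttle_to(10574): rpm ← 10574
throttle_to(5227): rpm ← 5227
set_airspeed(70.44): V ← 70.44 m/s
adjust_airspeed(+16.52): V ← 70.44 +16.52 = 86.96 m/s
final state: V = 86.96 m/s, rpm = 5227 → n = rpm/60 = 87.116667 rev/s
J = V / (n·D) = 86.96 / (87.116667 × 3.092) = 0.322834
regime bands: climb J<0.5092 | cruise [0.5092, 1.0184) | windmill J≥1.0184
J = 0.3228 → climb

J = 0.3228, regime = climb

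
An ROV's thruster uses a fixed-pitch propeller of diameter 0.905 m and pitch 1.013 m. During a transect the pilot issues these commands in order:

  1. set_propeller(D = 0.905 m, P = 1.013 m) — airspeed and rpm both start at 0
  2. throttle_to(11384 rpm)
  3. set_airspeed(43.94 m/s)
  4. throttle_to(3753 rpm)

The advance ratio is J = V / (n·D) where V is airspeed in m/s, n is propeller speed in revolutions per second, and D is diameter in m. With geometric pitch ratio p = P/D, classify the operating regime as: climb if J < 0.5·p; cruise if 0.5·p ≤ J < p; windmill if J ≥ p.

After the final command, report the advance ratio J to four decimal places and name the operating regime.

J = 0.7762, regime = cruise

set_propeller: D = 0.905 m, P = 1.013 m (p = P/D = 1.119337); state ← (V=0, rpm=0)
throttle_to(11384): rpm ← 11384
set_airspeed(43.94): V ← 43.94 m/s
throttle_to(3753): rpm ← 3753
final state: V = 43.94 m/s, rpm = 3753 → n = rpm/60 = 62.550000 rev/s
J = V / (n·D) = 43.94 / (62.550000 × 0.905) = 0.776219
regime bands: climb J<0.5597 | cruise [0.5597, 1.1193) | windmill J≥1.1193
J = 0.7762 → cruise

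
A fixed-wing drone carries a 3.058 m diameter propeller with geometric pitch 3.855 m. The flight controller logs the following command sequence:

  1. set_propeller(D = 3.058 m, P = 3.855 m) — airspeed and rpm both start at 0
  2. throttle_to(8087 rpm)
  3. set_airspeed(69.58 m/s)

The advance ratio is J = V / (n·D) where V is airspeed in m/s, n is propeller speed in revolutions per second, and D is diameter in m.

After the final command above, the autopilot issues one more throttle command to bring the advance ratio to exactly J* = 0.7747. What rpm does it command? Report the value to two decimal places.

rpm = 1762.24

set_propeller: D = 3.058 m, P = 3.855 m (p = P/D = 1.260628); state ← (V=0, rpm=0)
throttle_to(8087): rpm ← 8087
set_airspeed(69.58): V ← 69.58 m/s
final state: V = 69.58 m/s, rpm = 8087 → n = rpm/60 = 134.783333 rev/s
target J* = 0.7747; solve J* = V/(n·D) for n: n = V/(J*·D) = 69.58/(0.7747 × 3.058) = 29.370638 rev/s
rpm = 60·n = 1762.238308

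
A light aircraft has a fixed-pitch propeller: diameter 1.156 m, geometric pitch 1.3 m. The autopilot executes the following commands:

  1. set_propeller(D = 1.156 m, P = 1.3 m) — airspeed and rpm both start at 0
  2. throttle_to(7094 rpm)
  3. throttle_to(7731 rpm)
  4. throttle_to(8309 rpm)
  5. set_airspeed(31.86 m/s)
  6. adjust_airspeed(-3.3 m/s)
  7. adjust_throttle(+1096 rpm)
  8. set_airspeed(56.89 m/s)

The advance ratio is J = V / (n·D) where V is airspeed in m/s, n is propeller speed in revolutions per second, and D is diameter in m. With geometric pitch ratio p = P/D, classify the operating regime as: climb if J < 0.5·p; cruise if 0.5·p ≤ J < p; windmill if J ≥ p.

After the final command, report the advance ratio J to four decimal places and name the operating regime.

set_propeller: D = 1.156 m, P = 1.3 m (p = P/D = 1.124567); state ← (V=0, rpm=0)
throttle_to(7094): rpm ← 7094
throttle_to(7731): rpm ← 7731
throttle_to(8309): rpm ← 8309
set_airspeed(31.86): V ← 31.86 m/s
adjust_airspeed(-3.3): V ← 31.86 -3.3 = 28.56 m/s
adjust_throttle(+1096): rpm ← 8309 +1096 = 9405
set_airspeed(56.89): V ← 56.89 m/s
final state: V = 56.89 m/s, rpm = 9405 → n = rpm/60 = 156.750000 rev/s
J = V / (n·D) = 56.89 / (156.750000 × 1.156) = 0.313957
regime bands: climb J<0.5623 | cruise [0.5623, 1.1246) | windmill J≥1.1246
J = 0.3140 → climb

J = 0.3140, regime = climb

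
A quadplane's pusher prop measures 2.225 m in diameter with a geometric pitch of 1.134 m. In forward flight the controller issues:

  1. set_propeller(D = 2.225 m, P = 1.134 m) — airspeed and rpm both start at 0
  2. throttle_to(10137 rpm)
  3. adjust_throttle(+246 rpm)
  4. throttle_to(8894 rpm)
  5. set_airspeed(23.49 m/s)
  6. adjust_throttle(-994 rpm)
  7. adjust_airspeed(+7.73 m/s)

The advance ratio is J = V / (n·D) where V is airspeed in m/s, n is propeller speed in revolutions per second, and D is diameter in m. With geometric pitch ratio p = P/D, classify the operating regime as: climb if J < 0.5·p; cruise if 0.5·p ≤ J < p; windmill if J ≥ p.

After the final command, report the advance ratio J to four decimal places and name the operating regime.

J = 0.1066, regime = climb

set_propeller: D = 2.225 m, P = 1.134 m (p = P/D = 0.509663); state ← (V=0, rpm=0)
throttle_to(10137): rpm ← 10137
adjust_throttle(+246): rpm ← 10137 +246 = 10383
throttle_to(8894): rpm ← 8894
set_airspeed(23.49): V ← 23.49 m/s
adjust_throttle(-994): rpm ← 8894 -994 = 7900
adjust_airspeed(+7.73): V ← 23.49 +7.73 = 31.22 m/s
final state: V = 31.22 m/s, rpm = 7900 → n = rpm/60 = 131.666667 rev/s
J = V / (n·D) = 31.22 / (131.666667 × 2.225) = 0.106568
regime bands: climb J<0.2548 | cruise [0.2548, 0.5097) | windmill J≥0.5097
J = 0.1066 → climb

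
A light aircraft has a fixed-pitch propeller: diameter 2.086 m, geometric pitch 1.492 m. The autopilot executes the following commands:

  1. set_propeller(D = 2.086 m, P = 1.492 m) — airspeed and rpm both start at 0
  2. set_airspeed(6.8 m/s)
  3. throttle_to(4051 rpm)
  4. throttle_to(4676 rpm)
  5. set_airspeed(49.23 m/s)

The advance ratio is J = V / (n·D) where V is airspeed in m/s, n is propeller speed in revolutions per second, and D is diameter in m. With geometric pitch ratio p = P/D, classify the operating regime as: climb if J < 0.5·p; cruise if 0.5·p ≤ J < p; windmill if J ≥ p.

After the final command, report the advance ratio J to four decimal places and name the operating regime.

J = 0.3028, regime = climb

set_propeller: D = 2.086 m, P = 1.492 m (p = P/D = 0.715244); state ← (V=0, rpm=0)
set_airspeed(6.8): V ← 6.8 m/s
throttle_to(4051): rpm ← 4051
throttle_to(4676): rpm ← 4676
set_airspeed(49.23): V ← 49.23 m/s
final state: V = 49.23 m/s, rpm = 4676 → n = rpm/60 = 77.933333 rev/s
J = V / (n·D) = 49.23 / (77.933333 × 2.086) = 0.302825
regime bands: climb J<0.3576 | cruise [0.3576, 0.7152) | windmill J≥0.7152
J = 0.3028 → climb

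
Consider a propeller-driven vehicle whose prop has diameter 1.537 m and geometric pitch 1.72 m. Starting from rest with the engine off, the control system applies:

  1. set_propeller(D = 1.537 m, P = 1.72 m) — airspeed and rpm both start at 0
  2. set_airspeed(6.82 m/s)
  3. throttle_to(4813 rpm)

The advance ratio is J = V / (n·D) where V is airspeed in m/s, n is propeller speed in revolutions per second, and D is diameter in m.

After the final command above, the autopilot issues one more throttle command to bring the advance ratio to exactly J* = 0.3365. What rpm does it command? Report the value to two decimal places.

rpm = 791.18

set_propeller: D = 1.537 m, P = 1.72 m (p = P/D = 1.119063); state ← (V=0, rpm=0)
set_airspeed(6.82): V ← 6.82 m/s
throttle_to(4813): rpm ← 4813
final state: V = 6.82 m/s, rpm = 4813 → n = rpm/60 = 80.216667 rev/s
target J* = 0.3365; solve J* = V/(n·D) for n: n = V/(J*·D) = 6.82/(0.3365 × 1.537) = 13.186375 rev/s
rpm = 60·n = 791.182530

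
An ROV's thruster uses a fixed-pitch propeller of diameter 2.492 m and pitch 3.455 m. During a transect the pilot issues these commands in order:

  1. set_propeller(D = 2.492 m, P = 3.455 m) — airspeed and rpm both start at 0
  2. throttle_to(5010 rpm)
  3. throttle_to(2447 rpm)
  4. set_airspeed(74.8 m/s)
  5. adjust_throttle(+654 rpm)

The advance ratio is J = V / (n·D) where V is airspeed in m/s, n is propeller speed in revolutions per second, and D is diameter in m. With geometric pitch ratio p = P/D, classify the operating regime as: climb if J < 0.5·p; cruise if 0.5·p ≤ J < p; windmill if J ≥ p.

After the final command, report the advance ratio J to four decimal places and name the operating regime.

set_propeller: D = 2.492 m, P = 3.455 m (p = P/D = 1.386437); state ← (V=0, rpm=0)
throttle_to(5010): rpm ← 5010
throttle_to(2447): rpm ← 2447
set_airspeed(74.8): V ← 74.8 m/s
adjust_throttle(+654): rpm ← 2447 +654 = 3101
final state: V = 74.8 m/s, rpm = 3101 → n = rpm/60 = 51.683333 rev/s
J = V / (n·D) = 74.8 / (51.683333 × 2.492) = 0.580768
regime bands: climb J<0.6932 | cruise [0.6932, 1.3864) | windmill J≥1.3864
J = 0.5808 → climb

J = 0.5808, regime = climb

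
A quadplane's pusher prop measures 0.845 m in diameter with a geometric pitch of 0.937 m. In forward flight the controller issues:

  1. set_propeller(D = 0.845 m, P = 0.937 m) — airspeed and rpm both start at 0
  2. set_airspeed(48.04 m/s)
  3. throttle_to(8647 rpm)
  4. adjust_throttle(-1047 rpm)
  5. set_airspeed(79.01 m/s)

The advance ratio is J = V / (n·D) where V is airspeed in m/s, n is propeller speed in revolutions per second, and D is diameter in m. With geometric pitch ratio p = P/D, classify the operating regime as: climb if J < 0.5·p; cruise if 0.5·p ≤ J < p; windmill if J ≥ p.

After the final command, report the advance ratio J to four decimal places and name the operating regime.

set_propeller: D = 0.845 m, P = 0.937 m (p = P/D = 1.108876); state ← (V=0, rpm=0)
set_airspeed(48.04): V ← 48.04 m/s
throttle_to(8647): rpm ← 8647
adjust_throttle(-1047): rpm ← 8647 -1047 = 7600
set_airspeed(79.01): V ← 79.01 m/s
final state: V = 79.01 m/s, rpm = 7600 → n = rpm/60 = 126.666667 rev/s
J = V / (n·D) = 79.01 / (126.666667 × 0.845) = 0.738181
regime bands: climb J<0.5544 | cruise [0.5544, 1.1089) | windmill J≥1.1089
J = 0.7382 → cruise

J = 0.7382, regime = cruise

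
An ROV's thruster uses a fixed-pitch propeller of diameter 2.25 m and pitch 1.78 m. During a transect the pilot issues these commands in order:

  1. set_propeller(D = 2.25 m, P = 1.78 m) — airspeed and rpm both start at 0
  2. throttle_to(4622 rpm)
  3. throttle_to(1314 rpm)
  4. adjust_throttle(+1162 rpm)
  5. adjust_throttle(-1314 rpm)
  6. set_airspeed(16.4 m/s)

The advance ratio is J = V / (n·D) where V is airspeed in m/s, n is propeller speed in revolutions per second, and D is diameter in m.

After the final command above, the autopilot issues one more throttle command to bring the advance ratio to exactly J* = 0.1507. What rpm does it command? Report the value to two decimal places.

rpm = 2902.01

set_propeller: D = 2.25 m, P = 1.78 m (p = P/D = 0.791111); state ← (V=0, rpm=0)
throttle_to(4622): rpm ← 4622
throttle_to(1314): rpm ← 1314
adjust_throttle(+1162): rpm ← 1314 +1162 = 2476
adjust_throttle(-1314): rpm ← 2476 -1314 = 1162
set_airspeed(16.4): V ← 16.4 m/s
final state: V = 16.4 m/s, rpm = 1162 → n = rpm/60 = 19.366667 rev/s
target J* = 0.1507; solve J* = V/(n·D) for n: n = V/(J*·D) = 16.4/(0.1507 × 2.25) = 48.366880 rev/s
rpm = 60·n = 2902.012829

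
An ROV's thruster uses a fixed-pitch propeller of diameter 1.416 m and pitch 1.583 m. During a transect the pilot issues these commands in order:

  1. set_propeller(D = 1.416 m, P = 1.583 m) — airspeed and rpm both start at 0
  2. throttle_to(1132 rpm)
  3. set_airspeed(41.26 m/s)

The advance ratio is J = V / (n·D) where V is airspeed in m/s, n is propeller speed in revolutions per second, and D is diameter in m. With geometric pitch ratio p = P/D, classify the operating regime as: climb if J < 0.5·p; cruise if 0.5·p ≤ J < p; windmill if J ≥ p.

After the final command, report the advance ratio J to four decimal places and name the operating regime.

set_propeller: D = 1.416 m, P = 1.583 m (p = P/D = 1.117938); state ← (V=0, rpm=0)
throttle_to(1132): rpm ← 1132
set_airspeed(41.26): V ← 41.26 m/s
final state: V = 41.26 m/s, rpm = 1132 → n = rpm/60 = 18.866667 rev/s
J = V / (n·D) = 41.26 / (18.866667 × 1.416) = 1.544439
regime bands: climb J<0.5590 | cruise [0.5590, 1.1179) | windmill J≥1.1179
J = 1.5444 → windmill

J = 1.5444, regime = windmill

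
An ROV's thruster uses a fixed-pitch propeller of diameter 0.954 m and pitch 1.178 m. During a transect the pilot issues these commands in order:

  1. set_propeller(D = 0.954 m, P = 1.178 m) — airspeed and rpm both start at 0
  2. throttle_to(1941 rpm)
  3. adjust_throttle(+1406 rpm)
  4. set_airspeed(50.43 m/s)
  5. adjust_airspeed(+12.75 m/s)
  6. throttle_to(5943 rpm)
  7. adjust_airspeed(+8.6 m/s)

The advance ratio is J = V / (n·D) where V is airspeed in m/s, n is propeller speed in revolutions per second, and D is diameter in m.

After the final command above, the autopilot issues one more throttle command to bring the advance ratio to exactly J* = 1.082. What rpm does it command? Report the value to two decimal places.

rpm = 4172.33

set_propeller: D = 0.954 m, P = 1.178 m (p = P/D = 1.234801); state ← (V=0, rpm=0)
throttle_to(1941): rpm ← 1941
adjust_throttle(+1406): rpm ← 1941 +1406 = 3347
set_airspeed(50.43): V ← 50.43 m/s
adjust_airspeed(+12.75): V ← 50.43 +12.75 = 63.18 m/s
throttle_to(5943): rpm ← 5943
adjust_airspeed(+8.6): V ← 63.18 +8.6 = 71.78 m/s
final state: V = 71.78 m/s, rpm = 5943 → n = rpm/60 = 99.050000 rev/s
target J* = 1.082; solve J* = V/(n·D) for n: n = V/(J*·D) = 71.78/(1.082 × 0.954) = 69.538900 rev/s
rpm = 60·n = 4172.334019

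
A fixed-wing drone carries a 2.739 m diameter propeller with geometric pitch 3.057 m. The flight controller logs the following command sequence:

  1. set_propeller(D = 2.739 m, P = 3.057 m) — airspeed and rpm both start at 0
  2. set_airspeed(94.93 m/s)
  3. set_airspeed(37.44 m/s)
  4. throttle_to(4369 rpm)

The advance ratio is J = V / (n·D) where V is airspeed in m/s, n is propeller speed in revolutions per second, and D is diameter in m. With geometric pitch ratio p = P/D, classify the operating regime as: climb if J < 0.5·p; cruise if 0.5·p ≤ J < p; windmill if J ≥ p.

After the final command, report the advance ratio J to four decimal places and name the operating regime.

set_propeller: D = 2.739 m, P = 3.057 m (p = P/D = 1.116101); state ← (V=0, rpm=0)
set_airspeed(94.93): V ← 94.93 m/s
set_airspeed(37.44): V ← 37.44 m/s
throttle_to(4369): rpm ← 4369
final state: V = 37.44 m/s, rpm = 4369 → n = rpm/60 = 72.816667 rev/s
J = V / (n·D) = 37.44 / (72.816667 × 2.739) = 0.187721
regime bands: climb J<0.5581 | cruise [0.5581, 1.1161) | windmill J≥1.1161
J = 0.1877 → climb

J = 0.1877, regime = climb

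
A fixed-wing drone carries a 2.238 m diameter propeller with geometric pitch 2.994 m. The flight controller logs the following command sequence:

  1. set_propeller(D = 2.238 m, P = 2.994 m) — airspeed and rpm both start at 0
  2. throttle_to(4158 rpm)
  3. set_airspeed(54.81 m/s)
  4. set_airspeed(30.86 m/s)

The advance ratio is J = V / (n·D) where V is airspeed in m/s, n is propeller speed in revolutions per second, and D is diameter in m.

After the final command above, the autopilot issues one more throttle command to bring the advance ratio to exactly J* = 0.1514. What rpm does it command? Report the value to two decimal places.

set_propeller: D = 2.238 m, P = 2.994 m (p = P/D = 1.337802); state ← (V=0, rpm=0)
throttle_to(4158): rpm ← 4158
set_airspeed(54.81): V ← 54.81 m/s
set_airspeed(30.86): V ← 30.86 m/s
final state: V = 30.86 m/s, rpm = 4158 → n = rpm/60 = 69.300000 rev/s
target J* = 0.1514; solve J* = V/(n·D) for n: n = V/(J*·D) = 30.86/(0.1514 × 2.238) = 91.077262 rev/s
rpm = 60·n = 5464.635697

rpm = 5464.64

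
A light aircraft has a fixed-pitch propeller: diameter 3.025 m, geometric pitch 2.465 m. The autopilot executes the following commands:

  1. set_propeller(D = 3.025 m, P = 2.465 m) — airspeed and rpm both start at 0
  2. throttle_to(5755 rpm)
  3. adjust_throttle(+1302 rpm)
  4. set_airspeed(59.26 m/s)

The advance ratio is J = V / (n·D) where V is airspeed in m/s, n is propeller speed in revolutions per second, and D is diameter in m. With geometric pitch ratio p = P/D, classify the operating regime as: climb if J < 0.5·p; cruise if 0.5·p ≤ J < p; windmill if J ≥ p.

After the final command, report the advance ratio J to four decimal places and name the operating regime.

set_propeller: D = 3.025 m, P = 2.465 m (p = P/D = 0.814876); state ← (V=0, rpm=0)
throttle_to(5755): rpm ← 5755
adjust_throttle(+1302): rpm ← 5755 +1302 = 7057
set_airspeed(59.26): V ← 59.26 m/s
final state: V = 59.26 m/s, rpm = 7057 → n = rpm/60 = 117.616667 rev/s
J = V / (n·D) = 59.26 / (117.616667 × 3.025) = 0.166559
regime bands: climb J<0.4074 | cruise [0.4074, 0.8149) | windmill J≥0.8149
J = 0.1666 → climb

J = 0.1666, regime = climb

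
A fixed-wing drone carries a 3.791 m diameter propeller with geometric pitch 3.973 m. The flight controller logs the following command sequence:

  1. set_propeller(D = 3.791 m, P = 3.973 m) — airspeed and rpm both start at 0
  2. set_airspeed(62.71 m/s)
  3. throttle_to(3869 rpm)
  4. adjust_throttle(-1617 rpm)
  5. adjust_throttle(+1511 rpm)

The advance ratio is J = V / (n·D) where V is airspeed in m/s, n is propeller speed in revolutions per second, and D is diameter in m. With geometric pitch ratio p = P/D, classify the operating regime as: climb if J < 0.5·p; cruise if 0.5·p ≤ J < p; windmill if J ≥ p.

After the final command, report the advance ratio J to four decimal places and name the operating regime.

set_propeller: D = 3.791 m, P = 3.973 m (p = P/D = 1.048008); state ← (V=0, rpm=0)
set_airspeed(62.71): V ← 62.71 m/s
throttle_to(3869): rpm ← 3869
adjust_throttle(-1617): rpm ← 3869 -1617 = 2252
adjust_throttle(+1511): rpm ← 2252 +1511 = 3763
final state: V = 62.71 m/s, rpm = 3763 → n = rpm/60 = 62.716667 rev/s
J = V / (n·D) = 62.71 / (62.716667 × 3.791) = 0.263755
regime bands: climb J<0.5240 | cruise [0.5240, 1.0480) | windmill J≥1.0480
J = 0.2638 → climb

J = 0.2638, regime = climb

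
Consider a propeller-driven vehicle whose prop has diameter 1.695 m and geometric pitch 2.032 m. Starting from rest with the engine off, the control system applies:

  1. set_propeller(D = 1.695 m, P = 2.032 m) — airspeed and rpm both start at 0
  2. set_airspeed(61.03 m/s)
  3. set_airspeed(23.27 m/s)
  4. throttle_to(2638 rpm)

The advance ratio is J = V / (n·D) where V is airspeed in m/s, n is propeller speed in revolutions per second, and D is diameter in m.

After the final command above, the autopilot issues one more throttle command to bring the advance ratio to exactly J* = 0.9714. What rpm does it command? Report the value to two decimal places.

set_propeller: D = 1.695 m, P = 2.032 m (p = P/D = 1.198820); state ← (V=0, rpm=0)
set_airspeed(61.03): V ← 61.03 m/s
set_airspeed(23.27): V ← 23.27 m/s
throttle_to(2638): rpm ← 2638
final state: V = 23.27 m/s, rpm = 2638 → n = rpm/60 = 43.966667 rev/s
target J* = 0.9714; solve J* = V/(n·D) for n: n = V/(J*·D) = 23.27/(0.9714 × 1.695) = 14.132812 rev/s
rpm = 60·n = 847.968720

rpm = 847.97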